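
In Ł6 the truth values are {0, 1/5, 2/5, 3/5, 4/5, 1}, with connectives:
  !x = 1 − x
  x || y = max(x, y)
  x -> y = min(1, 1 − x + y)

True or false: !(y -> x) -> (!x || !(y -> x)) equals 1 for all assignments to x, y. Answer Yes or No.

Yes

At x = 1/5, y = 2/5, for instance:
y -> x = 2/5 -> 1/5 = 4/5
!(y -> x) = !4/5 = 1/5
!x = !1/5 = 4/5
!x || !(y -> x) = 4/5 || 1/5 = 4/5
!(y -> x) -> (!x || !(y -> x)) = 1/5 -> 4/5 = 1
and checking the remaining 35 assignments likewise gives ≥ 1 in every case.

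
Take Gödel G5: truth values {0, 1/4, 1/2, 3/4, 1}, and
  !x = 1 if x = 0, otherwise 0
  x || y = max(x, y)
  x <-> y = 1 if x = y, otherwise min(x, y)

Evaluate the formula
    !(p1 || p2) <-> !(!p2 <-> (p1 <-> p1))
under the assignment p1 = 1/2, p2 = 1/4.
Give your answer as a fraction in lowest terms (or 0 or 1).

0

p1 || p2 = 1/2 || 1/4 = 1/2
!(p1 || p2) = !1/2 = 0
!p2 = !1/4 = 0
p1 <-> p1 = 1/2 <-> 1/2 = 1
!p2 <-> (p1 <-> p1) = 0 <-> 1 = 0
!(!p2 <-> (p1 <-> p1)) = !0 = 1
!(p1 || p2) <-> !(!p2 <-> (p1 <-> p1)) = 0 <-> 1 = 0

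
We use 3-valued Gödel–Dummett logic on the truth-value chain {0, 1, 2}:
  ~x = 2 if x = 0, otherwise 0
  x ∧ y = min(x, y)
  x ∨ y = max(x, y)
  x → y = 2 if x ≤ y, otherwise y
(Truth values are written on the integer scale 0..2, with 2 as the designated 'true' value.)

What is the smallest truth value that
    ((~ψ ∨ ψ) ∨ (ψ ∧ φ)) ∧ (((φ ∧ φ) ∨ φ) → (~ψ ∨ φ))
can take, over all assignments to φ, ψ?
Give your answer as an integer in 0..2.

1

Take φ = 0, ψ = 1:
~ψ = ~1 = 0
~ψ ∨ ψ = 0 ∨ 1 = 1
ψ ∧ φ = 1 ∧ 0 = 0
(~ψ ∨ ψ) ∨ (ψ ∧ φ) = 1 ∨ 0 = 1
φ ∧ φ = 0 ∧ 0 = 0
(φ ∧ φ) ∨ φ = 0 ∨ 0 = 0
~ψ = ~1 = 0
~ψ ∨ φ = 0 ∨ 0 = 0
((φ ∧ φ) ∨ φ) → (~ψ ∨ φ) = 0 → 0 = 2
((~ψ ∨ ψ) ∨ (ψ ∧ φ)) ∧ (((φ ∧ φ) ∨ φ) → (~ψ ∨ φ)) = 1 ∧ 2 = 1
No assignment yields a value below 1, so this is the minimum.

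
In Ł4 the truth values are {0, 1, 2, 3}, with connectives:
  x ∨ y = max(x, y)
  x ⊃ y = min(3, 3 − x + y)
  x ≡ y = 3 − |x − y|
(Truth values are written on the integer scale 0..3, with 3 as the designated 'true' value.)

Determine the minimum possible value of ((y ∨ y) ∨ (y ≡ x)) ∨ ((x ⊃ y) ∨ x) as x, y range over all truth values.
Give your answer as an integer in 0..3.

Take x = 1, y = 0:
y ∨ y = 0 ∨ 0 = 0
y ≡ x = 0 ≡ 1 = 2
(y ∨ y) ∨ (y ≡ x) = 0 ∨ 2 = 2
x ⊃ y = 1 ⊃ 0 = 2
(x ⊃ y) ∨ x = 2 ∨ 1 = 2
((y ∨ y) ∨ (y ≡ x)) ∨ ((x ⊃ y) ∨ x) = 2 ∨ 2 = 2
No assignment yields a value below 2, so this is the minimum.

2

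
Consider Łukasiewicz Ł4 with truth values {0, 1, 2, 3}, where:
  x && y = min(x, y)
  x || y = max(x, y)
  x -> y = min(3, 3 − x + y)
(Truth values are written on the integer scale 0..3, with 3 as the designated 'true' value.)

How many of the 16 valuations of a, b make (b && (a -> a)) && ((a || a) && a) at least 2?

4

a = 0, b = 0 ↦ 0  <
a = 0, b = 1 ↦ 0  <
a = 0, b = 2 ↦ 0  <
a = 0, b = 3 ↦ 0  <
a = 1, b = 0 ↦ 0  <
a = 1, b = 1 ↦ 1  <
a = 1, b = 2 ↦ 1  <
a = 1, b = 3 ↦ 1  <
a = 2, b = 0 ↦ 0  <
a = 2, b = 1 ↦ 1  <
a = 2, b = 2 ↦ 2  ≥
a = 2, b = 3 ↦ 2  ≥
a = 3, b = 0 ↦ 0  <
a = 3, b = 1 ↦ 1  <
a = 3, b = 2 ↦ 2  ≥
a = 3, b = 3 ↦ 3  ≥
So 4 of the 16 assignments meet the threshold.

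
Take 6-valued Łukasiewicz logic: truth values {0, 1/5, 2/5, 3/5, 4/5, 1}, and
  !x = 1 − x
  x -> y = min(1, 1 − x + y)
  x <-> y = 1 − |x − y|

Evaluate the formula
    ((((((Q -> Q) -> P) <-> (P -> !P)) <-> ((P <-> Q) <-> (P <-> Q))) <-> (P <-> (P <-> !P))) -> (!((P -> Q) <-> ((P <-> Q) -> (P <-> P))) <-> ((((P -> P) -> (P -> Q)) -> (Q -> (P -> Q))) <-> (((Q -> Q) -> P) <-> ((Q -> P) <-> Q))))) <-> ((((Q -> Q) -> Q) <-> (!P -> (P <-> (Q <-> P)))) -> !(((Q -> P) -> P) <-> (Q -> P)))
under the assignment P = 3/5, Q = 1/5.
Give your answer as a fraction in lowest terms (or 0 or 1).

Q -> Q = 1/5 -> 1/5 = 1
(Q -> Q) -> P = 1 -> 3/5 = 3/5
!P = !3/5 = 2/5
P -> !P = 3/5 -> 2/5 = 4/5
((Q -> Q) -> P) <-> (P -> !P) = 3/5 <-> 4/5 = 4/5
P <-> Q = 3/5 <-> 1/5 = 3/5
P <-> Q = 3/5 <-> 1/5 = 3/5
(P <-> Q) <-> (P <-> Q) = 3/5 <-> 3/5 = 1
(((Q -> Q) -> P) <-> (P -> !P)) <-> ((P <-> Q) <-> (P <-> Q)) = 4/5 <-> 1 = 4/5
!P = !3/5 = 2/5
P <-> !P = 3/5 <-> 2/5 = 4/5
P <-> (P <-> !P) = 3/5 <-> 4/5 = 4/5
((((Q -> Q) -> P) <-> (P -> !P)) <-> ((P <-> Q) <-> (P <-> Q))) <-> (P <-> (P <-> !P)) = 4/5 <-> 4/5 = 1
P -> Q = 3/5 -> 1/5 = 3/5
P <-> Q = 3/5 <-> 1/5 = 3/5
P <-> P = 3/5 <-> 3/5 = 1
(P <-> Q) -> (P <-> P) = 3/5 -> 1 = 1
(P -> Q) <-> ((P <-> Q) -> (P <-> P)) = 3/5 <-> 1 = 3/5
!((P -> Q) <-> ((P <-> Q) -> (P <-> P))) = !3/5 = 2/5
P -> P = 3/5 -> 3/5 = 1
P -> Q = 3/5 -> 1/5 = 3/5
(P -> P) -> (P -> Q) = 1 -> 3/5 = 3/5
P -> Q = 3/5 -> 1/5 = 3/5
Q -> (P -> Q) = 1/5 -> 3/5 = 1
((P -> P) -> (P -> Q)) -> (Q -> (P -> Q)) = 3/5 -> 1 = 1
Q -> Q = 1/5 -> 1/5 = 1
(Q -> Q) -> P = 1 -> 3/5 = 3/5
Q -> P = 1/5 -> 3/5 = 1
(Q -> P) <-> Q = 1 <-> 1/5 = 1/5
((Q -> Q) -> P) <-> ((Q -> P) <-> Q) = 3/5 <-> 1/5 = 3/5
(((P -> P) -> (P -> Q)) -> (Q -> (P -> Q))) <-> (((Q -> Q) -> P) <-> ((Q -> P) <-> Q)) = 1 <-> 3/5 = 3/5
!((P -> Q) <-> ((P <-> Q) -> (P <-> P))) <-> ((((P -> P) -> (P -> Q)) -> (Q -> (P -> Q))) <-> (((Q -> Q) -> P) <-> ((Q -> P) <-> Q))) = 2/5 <-> 3/5 = 4/5
(((((Q -> Q) -> P) <-> (P -> !P)) <-> ((P <-> Q) <-> (P <-> Q))) <-> (P <-> (P <-> !P))) -> (!((P -> Q) <-> ((P <-> Q) -> (P <-> P))) <-> ((((P -> P) -> (P -> Q)) -> (Q -> (P -> Q))) <-> (((Q -> Q) -> P) <-> ((Q -> P) <-> Q)))) = 1 -> 4/5 = 4/5
Q -> Q = 1/5 -> 1/5 = 1
(Q -> Q) -> Q = 1 -> 1/5 = 1/5
!P = !3/5 = 2/5
Q <-> P = 1/5 <-> 3/5 = 3/5
P <-> (Q <-> P) = 3/5 <-> 3/5 = 1
!P -> (P <-> (Q <-> P)) = 2/5 -> 1 = 1
((Q -> Q) -> Q) <-> (!P -> (P <-> (Q <-> P))) = 1/5 <-> 1 = 1/5
Q -> P = 1/5 -> 3/5 = 1
(Q -> P) -> P = 1 -> 3/5 = 3/5
Q -> P = 1/5 -> 3/5 = 1
((Q -> P) -> P) <-> (Q -> P) = 3/5 <-> 1 = 3/5
!(((Q -> P) -> P) <-> (Q -> P)) = !3/5 = 2/5
(((Q -> Q) -> Q) <-> (!P -> (P <-> (Q <-> P)))) -> !(((Q -> P) -> P) <-> (Q -> P)) = 1/5 -> 2/5 = 1
((((((Q -> Q) -> P) <-> (P -> !P)) <-> ((P <-> Q) <-> (P <-> Q))) <-> (P <-> (P <-> !P))) -> (!((P -> Q) <-> ((P <-> Q) -> (P <-> P))) <-> ((((P -> P) -> (P -> Q)) -> (Q -> (P -> Q))) <-> (((Q -> Q) -> P) <-> ((Q -> P) <-> Q))))) <-> ((((Q -> Q) -> Q) <-> (!P -> (P <-> (Q <-> P)))) -> !(((Q -> P) -> P) <-> (Q -> P))) = 4/5 <-> 1 = 4/5

4/5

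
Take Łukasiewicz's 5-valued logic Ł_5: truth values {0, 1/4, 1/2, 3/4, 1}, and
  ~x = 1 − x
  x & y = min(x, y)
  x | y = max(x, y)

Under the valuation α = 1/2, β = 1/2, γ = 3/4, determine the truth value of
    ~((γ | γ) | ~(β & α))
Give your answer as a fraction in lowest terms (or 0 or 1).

1/4

γ | γ = 3/4 | 3/4 = 3/4
β & α = 1/2 & 1/2 = 1/2
~(β & α) = ~1/2 = 1/2
(γ | γ) | ~(β & α) = 3/4 | 1/2 = 3/4
~((γ | γ) | ~(β & α)) = ~3/4 = 1/4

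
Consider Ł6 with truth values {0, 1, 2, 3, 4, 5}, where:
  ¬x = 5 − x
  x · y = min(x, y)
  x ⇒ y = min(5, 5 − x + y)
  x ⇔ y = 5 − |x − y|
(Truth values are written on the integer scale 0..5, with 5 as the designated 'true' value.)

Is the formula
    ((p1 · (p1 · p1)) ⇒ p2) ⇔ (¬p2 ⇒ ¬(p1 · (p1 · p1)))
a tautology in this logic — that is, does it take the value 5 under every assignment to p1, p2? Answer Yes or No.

Yes

At p1 = 0, p2 = 1, for instance:
p1 · p1 = 0 · 0 = 0
p1 · (p1 · p1) = 0 · 0 = 0
(p1 · (p1 · p1)) ⇒ p2 = 0 ⇒ 1 = 5
¬p2 = ¬1 = 4
¬(p1 · (p1 · p1)) = ¬0 = 5
¬p2 ⇒ ¬(p1 · (p1 · p1)) = 4 ⇒ 5 = 5
((p1 · (p1 · p1)) ⇒ p2) ⇔ (¬p2 ⇒ ¬(p1 · (p1 · p1))) = 5 ⇔ 5 = 5
and checking the remaining 35 assignments likewise gives ≥ 5 in every case.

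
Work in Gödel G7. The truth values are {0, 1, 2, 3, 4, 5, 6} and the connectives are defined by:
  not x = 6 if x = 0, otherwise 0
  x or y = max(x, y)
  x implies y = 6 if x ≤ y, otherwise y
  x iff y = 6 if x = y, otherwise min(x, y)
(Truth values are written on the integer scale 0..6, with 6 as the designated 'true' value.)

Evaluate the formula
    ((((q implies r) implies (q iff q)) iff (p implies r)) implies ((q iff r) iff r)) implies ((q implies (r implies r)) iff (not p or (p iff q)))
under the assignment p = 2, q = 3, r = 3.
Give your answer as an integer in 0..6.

2

q implies r = 3 implies 3 = 6
q iff q = 3 iff 3 = 6
(q implies r) implies (q iff q) = 6 implies 6 = 6
p implies r = 2 implies 3 = 6
((q implies r) implies (q iff q)) iff (p implies r) = 6 iff 6 = 6
q iff r = 3 iff 3 = 6
(q iff r) iff r = 6 iff 3 = 3
(((q implies r) implies (q iff q)) iff (p implies r)) implies ((q iff r) iff r) = 6 implies 3 = 3
r implies r = 3 implies 3 = 6
q implies (r implies r) = 3 implies 6 = 6
not p = not 2 = 0
p iff q = 2 iff 3 = 2
not p or (p iff q) = 0 or 2 = 2
(q implies (r implies r)) iff (not p or (p iff q)) = 6 iff 2 = 2
((((q implies r) implies (q iff q)) iff (p implies r)) implies ((q iff r) iff r)) implies ((q implies (r implies r)) iff (not p or (p iff q))) = 3 implies 2 = 2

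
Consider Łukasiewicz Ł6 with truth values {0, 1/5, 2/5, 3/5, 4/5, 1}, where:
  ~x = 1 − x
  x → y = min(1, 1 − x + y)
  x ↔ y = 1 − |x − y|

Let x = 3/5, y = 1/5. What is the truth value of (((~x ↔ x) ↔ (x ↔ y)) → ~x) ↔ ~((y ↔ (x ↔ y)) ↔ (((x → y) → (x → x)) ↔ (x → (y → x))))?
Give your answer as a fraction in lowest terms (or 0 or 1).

~x = ~3/5 = 2/5
~x ↔ x = 2/5 ↔ 3/5 = 4/5
x ↔ y = 3/5 ↔ 1/5 = 3/5
(~x ↔ x) ↔ (x ↔ y) = 4/5 ↔ 3/5 = 4/5
~x = ~3/5 = 2/5
((~x ↔ x) ↔ (x ↔ y)) → ~x = 4/5 → 2/5 = 3/5
x ↔ y = 3/5 ↔ 1/5 = 3/5
y ↔ (x ↔ y) = 1/5 ↔ 3/5 = 3/5
x → y = 3/5 → 1/5 = 3/5
x → x = 3/5 → 3/5 = 1
(x → y) → (x → x) = 3/5 → 1 = 1
y → x = 1/5 → 3/5 = 1
x → (y → x) = 3/5 → 1 = 1
((x → y) → (x → x)) ↔ (x → (y → x)) = 1 ↔ 1 = 1
(y ↔ (x ↔ y)) ↔ (((x → y) → (x → x)) ↔ (x → (y → x))) = 3/5 ↔ 1 = 3/5
~((y ↔ (x ↔ y)) ↔ (((x → y) → (x → x)) ↔ (x → (y → x)))) = ~3/5 = 2/5
(((~x ↔ x) ↔ (x ↔ y)) → ~x) ↔ ~((y ↔ (x ↔ y)) ↔ (((x → y) → (x → x)) ↔ (x → (y → x)))) = 3/5 ↔ 2/5 = 4/5

4/5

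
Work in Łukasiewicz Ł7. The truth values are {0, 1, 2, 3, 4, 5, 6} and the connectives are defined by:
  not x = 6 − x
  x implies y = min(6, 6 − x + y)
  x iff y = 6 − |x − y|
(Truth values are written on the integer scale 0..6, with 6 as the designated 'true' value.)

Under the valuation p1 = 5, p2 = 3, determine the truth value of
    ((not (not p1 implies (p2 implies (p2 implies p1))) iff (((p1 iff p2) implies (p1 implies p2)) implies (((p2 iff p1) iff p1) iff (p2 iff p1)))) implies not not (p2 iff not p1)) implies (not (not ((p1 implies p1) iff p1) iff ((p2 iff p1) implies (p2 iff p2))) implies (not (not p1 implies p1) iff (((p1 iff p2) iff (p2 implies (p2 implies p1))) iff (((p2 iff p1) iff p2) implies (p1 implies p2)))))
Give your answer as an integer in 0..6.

2

not p1 = not 5 = 1
p2 implies p1 = 3 implies 5 = 6
p2 implies (p2 implies p1) = 3 implies 6 = 6
not p1 implies (p2 implies (p2 implies p1)) = 1 implies 6 = 6
not (not p1 implies (p2 implies (p2 implies p1))) = not 6 = 0
p1 iff p2 = 5 iff 3 = 4
p1 implies p2 = 5 implies 3 = 4
(p1 iff p2) implies (p1 implies p2) = 4 implies 4 = 6
p2 iff p1 = 3 iff 5 = 4
(p2 iff p1) iff p1 = 4 iff 5 = 5
p2 iff p1 = 3 iff 5 = 4
((p2 iff p1) iff p1) iff (p2 iff p1) = 5 iff 4 = 5
((p1 iff p2) implies (p1 implies p2)) implies (((p2 iff p1) iff p1) iff (p2 iff p1)) = 6 implies 5 = 5
not (not p1 implies (p2 implies (p2 implies p1))) iff (((p1 iff p2) implies (p1 implies p2)) implies (((p2 iff p1) iff p1) iff (p2 iff p1))) = 0 iff 5 = 1
not p1 = not 5 = 1
p2 iff not p1 = 3 iff 1 = 4
not (p2 iff not p1) = not 4 = 2
not not (p2 iff not p1) = not 2 = 4
(not (not p1 implies (p2 implies (p2 implies p1))) iff (((p1 iff p2) implies (p1 implies p2)) implies (((p2 iff p1) iff p1) iff (p2 iff p1)))) implies not not (p2 iff not p1) = 1 implies 4 = 6
p1 implies p1 = 5 implies 5 = 6
(p1 implies p1) iff p1 = 6 iff 5 = 5
not ((p1 implies p1) iff p1) = not 5 = 1
p2 iff p1 = 3 iff 5 = 4
p2 iff p2 = 3 iff 3 = 6
(p2 iff p1) implies (p2 iff p2) = 4 implies 6 = 6
not ((p1 implies p1) iff p1) iff ((p2 iff p1) implies (p2 iff p2)) = 1 iff 6 = 1
not (not ((p1 implies p1) iff p1) iff ((p2 iff p1) implies (p2 iff p2))) = not 1 = 5
not p1 = not 5 = 1
not p1 implies p1 = 1 implies 5 = 6
not (not p1 implies p1) = not 6 = 0
p1 iff p2 = 5 iff 3 = 4
p2 implies p1 = 3 implies 5 = 6
p2 implies (p2 implies p1) = 3 implies 6 = 6
(p1 iff p2) iff (p2 implies (p2 implies p1)) = 4 iff 6 = 4
p2 iff p1 = 3 iff 5 = 4
(p2 iff p1) iff p2 = 4 iff 3 = 5
p1 implies p2 = 5 implies 3 = 4
((p2 iff p1) iff p2) implies (p1 implies p2) = 5 implies 4 = 5
((p1 iff p2) iff (p2 implies (p2 implies p1))) iff (((p2 iff p1) iff p2) implies (p1 implies p2)) = 4 iff 5 = 5
not (not p1 implies p1) iff (((p1 iff p2) iff (p2 implies (p2 implies p1))) iff (((p2 iff p1) iff p2) implies (p1 implies p2))) = 0 iff 5 = 1
not (not ((p1 implies p1) iff p1) iff ((p2 iff p1) implies (p2 iff p2))) implies (not (not p1 implies p1) iff (((p1 iff p2) iff (p2 implies (p2 implies p1))) iff (((p2 iff p1) iff p2) implies (p1 implies p2)))) = 5 implies 1 = 2
((not (not p1 implies (p2 implies (p2 implies p1))) iff (((p1 iff p2) implies (p1 implies p2)) implies (((p2 iff p1) iff p1) iff (p2 iff p1)))) implies not not (p2 iff not p1)) implies (not (not ((p1 implies p1) iff p1) iff ((p2 iff p1) implies (p2 iff p2))) implies (not (not p1 implies p1) iff (((p1 iff p2) iff (p2 implies (p2 implies p1))) iff (((p2 iff p1) iff p2) implies (p1 implies p2))))) = 6 implies 2 = 2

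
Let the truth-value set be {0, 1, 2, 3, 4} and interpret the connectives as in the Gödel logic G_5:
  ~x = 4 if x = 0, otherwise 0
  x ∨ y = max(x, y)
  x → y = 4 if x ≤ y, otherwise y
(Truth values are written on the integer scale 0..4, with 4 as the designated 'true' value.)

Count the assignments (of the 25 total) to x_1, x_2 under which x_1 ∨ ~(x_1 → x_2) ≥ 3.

value 4: 8 assignments (counts)
value 3: 4 assignments (counts)
value 2: 4 assignments
value 1: 4 assignments
value 0: 5 assignments
So 12 of the 25 assignments meet the threshold.

12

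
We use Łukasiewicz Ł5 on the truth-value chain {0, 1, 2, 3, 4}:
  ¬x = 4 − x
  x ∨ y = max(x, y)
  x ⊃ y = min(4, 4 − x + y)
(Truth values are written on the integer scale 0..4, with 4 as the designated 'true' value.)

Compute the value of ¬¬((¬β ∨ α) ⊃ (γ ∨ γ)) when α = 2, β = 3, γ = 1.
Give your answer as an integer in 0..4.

3

¬β = ¬3 = 1
¬β ∨ α = 1 ∨ 2 = 2
γ ∨ γ = 1 ∨ 1 = 1
(¬β ∨ α) ⊃ (γ ∨ γ) = 2 ⊃ 1 = 3
¬((¬β ∨ α) ⊃ (γ ∨ γ)) = ¬3 = 1
¬¬((¬β ∨ α) ⊃ (γ ∨ γ)) = ¬1 = 3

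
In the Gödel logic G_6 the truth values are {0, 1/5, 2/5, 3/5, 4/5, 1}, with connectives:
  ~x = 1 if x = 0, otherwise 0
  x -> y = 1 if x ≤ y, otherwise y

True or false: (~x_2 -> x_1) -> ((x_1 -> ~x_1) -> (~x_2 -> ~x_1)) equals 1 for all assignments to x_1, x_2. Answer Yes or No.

At x_1 = 3/5, x_2 = 0, for instance:
~x_2 = ~0 = 1
~x_2 -> x_1 = 1 -> 3/5 = 3/5
~x_1 = ~3/5 = 0
x_1 -> ~x_1 = 3/5 -> 0 = 0
~x_2 -> ~x_1 = 1 -> 0 = 0
(x_1 -> ~x_1) -> (~x_2 -> ~x_1) = 0 -> 0 = 1
(~x_2 -> x_1) -> ((x_1 -> ~x_1) -> (~x_2 -> ~x_1)) = 3/5 -> 1 = 1
and checking the remaining 35 assignments likewise gives ≥ 1 in every case.

Yes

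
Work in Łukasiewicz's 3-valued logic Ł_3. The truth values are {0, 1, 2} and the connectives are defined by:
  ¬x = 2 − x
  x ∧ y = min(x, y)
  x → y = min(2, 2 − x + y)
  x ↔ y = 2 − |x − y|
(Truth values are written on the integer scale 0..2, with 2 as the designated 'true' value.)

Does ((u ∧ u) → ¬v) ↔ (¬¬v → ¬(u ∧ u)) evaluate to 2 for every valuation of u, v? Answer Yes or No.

Yes

u = 0, v = 0 ↦ 2
u = 0, v = 1 ↦ 2
u = 0, v = 2 ↦ 2
u = 1, v = 0 ↦ 2
u = 1, v = 1 ↦ 2
u = 1, v = 2 ↦ 2
u = 2, v = 0 ↦ 2
u = 2, v = 1 ↦ 2
u = 2, v = 2 ↦ 2
Every assignment gives a value ≥ 2.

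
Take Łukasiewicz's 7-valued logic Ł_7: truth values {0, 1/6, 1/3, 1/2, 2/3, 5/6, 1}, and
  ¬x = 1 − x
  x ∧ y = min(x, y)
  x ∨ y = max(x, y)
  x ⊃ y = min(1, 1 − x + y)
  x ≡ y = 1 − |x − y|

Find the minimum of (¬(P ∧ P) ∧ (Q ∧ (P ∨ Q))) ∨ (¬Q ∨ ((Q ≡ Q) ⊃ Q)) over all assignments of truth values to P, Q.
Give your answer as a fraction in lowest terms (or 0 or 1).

1/2

Take P = 0, Q = 1/2:
P ∧ P = 0 ∧ 0 = 0
¬(P ∧ P) = ¬0 = 1
P ∨ Q = 0 ∨ 1/2 = 1/2
Q ∧ (P ∨ Q) = 1/2 ∧ 1/2 = 1/2
¬(P ∧ P) ∧ (Q ∧ (P ∨ Q)) = 1 ∧ 1/2 = 1/2
¬Q = ¬1/2 = 1/2
Q ≡ Q = 1/2 ≡ 1/2 = 1
(Q ≡ Q) ⊃ Q = 1 ⊃ 1/2 = 1/2
¬Q ∨ ((Q ≡ Q) ⊃ Q) = 1/2 ∨ 1/2 = 1/2
(¬(P ∧ P) ∧ (Q ∧ (P ∨ Q))) ∨ (¬Q ∨ ((Q ≡ Q) ⊃ Q)) = 1/2 ∨ 1/2 = 1/2
No assignment yields a value below 1/2, so this is the minimum.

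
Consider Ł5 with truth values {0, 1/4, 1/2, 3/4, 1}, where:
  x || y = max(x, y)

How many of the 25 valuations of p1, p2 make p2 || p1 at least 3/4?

value 1: 9 assignments (counts)
value 3/4: 7 assignments (counts)
value 1/2: 5 assignments
value 1/4: 3 assignments
value 0: 1 assignment
So 16 of the 25 assignments meet the threshold.

16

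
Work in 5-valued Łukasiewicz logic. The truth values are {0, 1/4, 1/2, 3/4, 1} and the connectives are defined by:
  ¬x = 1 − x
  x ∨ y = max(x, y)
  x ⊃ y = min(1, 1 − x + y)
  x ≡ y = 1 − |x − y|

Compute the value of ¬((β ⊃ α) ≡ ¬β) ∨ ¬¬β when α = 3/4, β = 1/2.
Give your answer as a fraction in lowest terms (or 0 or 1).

1/2

β ⊃ α = 1/2 ⊃ 3/4 = 1
¬β = ¬1/2 = 1/2
(β ⊃ α) ≡ ¬β = 1 ≡ 1/2 = 1/2
¬((β ⊃ α) ≡ ¬β) = ¬1/2 = 1/2
¬β = ¬1/2 = 1/2
¬¬β = ¬1/2 = 1/2
¬((β ⊃ α) ≡ ¬β) ∨ ¬¬β = 1/2 ∨ 1/2 = 1/2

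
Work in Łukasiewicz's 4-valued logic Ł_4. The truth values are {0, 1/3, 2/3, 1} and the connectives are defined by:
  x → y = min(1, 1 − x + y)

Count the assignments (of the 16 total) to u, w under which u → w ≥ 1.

u = 0, w = 0 ↦ 1  ≥
u = 0, w = 1/3 ↦ 1  ≥
u = 0, w = 2/3 ↦ 1  ≥
u = 0, w = 1 ↦ 1  ≥
u = 1/3, w = 0 ↦ 2/3  <
u = 1/3, w = 1/3 ↦ 1  ≥
u = 1/3, w = 2/3 ↦ 1  ≥
u = 1/3, w = 1 ↦ 1  ≥
u = 2/3, w = 0 ↦ 1/3  <
u = 2/3, w = 1/3 ↦ 2/3  <
u = 2/3, w = 2/3 ↦ 1  ≥
u = 2/3, w = 1 ↦ 1  ≥
u = 1, w = 0 ↦ 0  <
u = 1, w = 1/3 ↦ 1/3  <
u = 1, w = 2/3 ↦ 2/3  <
u = 1, w = 1 ↦ 1  ≥
So 10 of the 16 assignments meet the threshold.

10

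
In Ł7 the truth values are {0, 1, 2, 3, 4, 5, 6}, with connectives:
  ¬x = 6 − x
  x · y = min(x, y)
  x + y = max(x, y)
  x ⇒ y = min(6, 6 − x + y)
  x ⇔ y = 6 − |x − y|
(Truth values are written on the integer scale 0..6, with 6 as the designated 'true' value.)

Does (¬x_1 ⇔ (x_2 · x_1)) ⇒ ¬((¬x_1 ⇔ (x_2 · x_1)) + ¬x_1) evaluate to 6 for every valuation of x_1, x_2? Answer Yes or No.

Counterexample: take x_1 = 1, x_2 = 1.
¬x_1 = ¬1 = 5
x_2 · x_1 = 1 · 1 = 1
¬x_1 ⇔ (x_2 · x_1) = 5 ⇔ 1 = 2
¬x_1 = ¬1 = 5
(¬x_1 ⇔ (x_2 · x_1)) + ¬x_1 = 2 + 5 = 5
¬((¬x_1 ⇔ (x_2 · x_1)) + ¬x_1) = ¬5 = 1
(¬x_1 ⇔ (x_2 · x_1)) ⇒ ¬((¬x_1 ⇔ (x_2 · x_1)) + ¬x_1) = 2 ⇒ 1 = 5
This gives 5 ≠ 6.

No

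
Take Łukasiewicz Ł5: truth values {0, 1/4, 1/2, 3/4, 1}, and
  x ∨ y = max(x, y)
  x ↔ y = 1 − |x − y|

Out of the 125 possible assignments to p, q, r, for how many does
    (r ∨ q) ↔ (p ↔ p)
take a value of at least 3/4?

value 1: 45 assignments (counts)
value 3/4: 35 assignments (counts)
value 1/2: 25 assignments
value 1/4: 15 assignments
value 0: 5 assignments
So 80 of the 125 assignments meet the threshold.

80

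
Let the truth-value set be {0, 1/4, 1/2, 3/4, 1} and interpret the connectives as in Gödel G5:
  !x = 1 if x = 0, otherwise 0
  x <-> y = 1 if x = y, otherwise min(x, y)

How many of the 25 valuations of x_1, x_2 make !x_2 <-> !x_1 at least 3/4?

value 1: 17 assignments (counts)
value 0: 8 assignments
So 17 of the 25 assignments meet the threshold.

17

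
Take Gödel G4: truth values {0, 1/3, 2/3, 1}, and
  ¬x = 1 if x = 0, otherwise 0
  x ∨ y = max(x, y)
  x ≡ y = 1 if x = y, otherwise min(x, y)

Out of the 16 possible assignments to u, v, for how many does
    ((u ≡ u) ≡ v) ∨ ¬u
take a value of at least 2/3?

u = 0, v = 0 ↦ 1  ≥
u = 0, v = 1/3 ↦ 1  ≥
u = 0, v = 2/3 ↦ 1  ≥
u = 0, v = 1 ↦ 1  ≥
u = 1/3, v = 0 ↦ 0  <
u = 1/3, v = 1/3 ↦ 1/3  <
u = 1/3, v = 2/3 ↦ 2/3  ≥
u = 1/3, v = 1 ↦ 1  ≥
u = 2/3, v = 0 ↦ 0  <
u = 2/3, v = 1/3 ↦ 1/3  <
u = 2/3, v = 2/3 ↦ 2/3  ≥
u = 2/3, v = 1 ↦ 1  ≥
u = 1, v = 0 ↦ 0  <
u = 1, v = 1/3 ↦ 1/3  <
u = 1, v = 2/3 ↦ 2/3  ≥
u = 1, v = 1 ↦ 1  ≥
So 10 of the 16 assignments meet the threshold.

10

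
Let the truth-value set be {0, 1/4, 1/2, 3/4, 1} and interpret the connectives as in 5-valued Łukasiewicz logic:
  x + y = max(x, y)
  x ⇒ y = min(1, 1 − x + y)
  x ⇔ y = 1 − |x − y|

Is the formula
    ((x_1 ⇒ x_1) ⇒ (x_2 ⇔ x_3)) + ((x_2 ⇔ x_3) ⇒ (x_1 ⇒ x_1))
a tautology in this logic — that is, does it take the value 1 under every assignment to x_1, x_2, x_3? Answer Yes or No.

At x_1 = 0, x_2 = 1/2, x_3 = 1/4, for instance:
x_1 ⇒ x_1 = 0 ⇒ 0 = 1
x_2 ⇔ x_3 = 1/2 ⇔ 1/4 = 3/4
(x_1 ⇒ x_1) ⇒ (x_2 ⇔ x_3) = 1 ⇒ 3/4 = 3/4
(x_2 ⇔ x_3) ⇒ (x_1 ⇒ x_1) = 3/4 ⇒ 1 = 1
((x_1 ⇒ x_1) ⇒ (x_2 ⇔ x_3)) + ((x_2 ⇔ x_3) ⇒ (x_1 ⇒ x_1)) = 3/4 + 1 = 1
and checking the remaining 124 assignments likewise gives ≥ 1 in every case.

Yes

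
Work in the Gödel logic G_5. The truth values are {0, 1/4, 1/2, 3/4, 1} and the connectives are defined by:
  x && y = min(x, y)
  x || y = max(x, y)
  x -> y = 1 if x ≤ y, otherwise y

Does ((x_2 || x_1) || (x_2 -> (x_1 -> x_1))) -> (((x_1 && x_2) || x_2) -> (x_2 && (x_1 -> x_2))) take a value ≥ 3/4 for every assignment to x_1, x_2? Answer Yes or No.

Yes

At x_1 = 1/4, x_2 = 3/4, for instance:
x_2 || x_1 = 3/4 || 1/4 = 3/4
x_1 -> x_1 = 1/4 -> 1/4 = 1
x_2 -> (x_1 -> x_1) = 3/4 -> 1 = 1
(x_2 || x_1) || (x_2 -> (x_1 -> x_1)) = 3/4 || 1 = 1
x_1 && x_2 = 1/4 && 3/4 = 1/4
(x_1 && x_2) || x_2 = 1/4 || 3/4 = 3/4
x_1 -> x_2 = 1/4 -> 3/4 = 1
x_2 && (x_1 -> x_2) = 3/4 && 1 = 3/4
((x_1 && x_2) || x_2) -> (x_2 && (x_1 -> x_2)) = 3/4 -> 3/4 = 1
((x_2 || x_1) || (x_2 -> (x_1 -> x_1))) -> (((x_1 && x_2) || x_2) -> (x_2 && (x_1 -> x_2))) = 1 -> 1 = 1
and checking the remaining 24 assignments likewise gives ≥ 3/4 in every case.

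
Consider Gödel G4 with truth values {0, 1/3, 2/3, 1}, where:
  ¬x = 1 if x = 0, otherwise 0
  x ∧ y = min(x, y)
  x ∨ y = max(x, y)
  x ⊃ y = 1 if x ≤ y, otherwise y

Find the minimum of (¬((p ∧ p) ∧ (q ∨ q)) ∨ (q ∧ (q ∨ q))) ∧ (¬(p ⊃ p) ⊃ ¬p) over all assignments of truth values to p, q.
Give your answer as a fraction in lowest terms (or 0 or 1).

Take p = 1/3, q = 1/3:
p ∧ p = 1/3 ∧ 1/3 = 1/3
q ∨ q = 1/3 ∨ 1/3 = 1/3
(p ∧ p) ∧ (q ∨ q) = 1/3 ∧ 1/3 = 1/3
¬((p ∧ p) ∧ (q ∨ q)) = ¬1/3 = 0
q ∨ q = 1/3 ∨ 1/3 = 1/3
q ∧ (q ∨ q) = 1/3 ∧ 1/3 = 1/3
¬((p ∧ p) ∧ (q ∨ q)) ∨ (q ∧ (q ∨ q)) = 0 ∨ 1/3 = 1/3
p ⊃ p = 1/3 ⊃ 1/3 = 1
¬(p ⊃ p) = ¬1 = 0
¬p = ¬1/3 = 0
¬(p ⊃ p) ⊃ ¬p = 0 ⊃ 0 = 1
(¬((p ∧ p) ∧ (q ∨ q)) ∨ (q ∧ (q ∨ q))) ∧ (¬(p ⊃ p) ⊃ ¬p) = 1/3 ∧ 1 = 1/3
No assignment yields a value below 1/3, so this is the minimum.

1/3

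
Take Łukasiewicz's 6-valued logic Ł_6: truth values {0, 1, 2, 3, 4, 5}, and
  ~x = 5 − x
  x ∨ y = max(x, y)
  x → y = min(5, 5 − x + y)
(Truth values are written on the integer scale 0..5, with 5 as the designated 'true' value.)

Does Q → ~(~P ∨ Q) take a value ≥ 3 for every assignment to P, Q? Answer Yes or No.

Counterexample: take P = 0, Q = 3.
~P = ~0 = 5
~P ∨ Q = 5 ∨ 3 = 5
~(~P ∨ Q) = ~5 = 0
Q → ~(~P ∨ Q) = 3 → 0 = 2
This gives 2, which is below 3.

No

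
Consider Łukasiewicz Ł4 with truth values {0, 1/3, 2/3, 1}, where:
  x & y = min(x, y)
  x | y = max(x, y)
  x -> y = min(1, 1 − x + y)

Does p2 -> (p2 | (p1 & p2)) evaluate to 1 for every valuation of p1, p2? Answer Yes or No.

p1 = 0, p2 = 0 ↦ 1
p1 = 0, p2 = 1/3 ↦ 1
p1 = 0, p2 = 2/3 ↦ 1
p1 = 0, p2 = 1 ↦ 1
p1 = 1/3, p2 = 0 ↦ 1
p1 = 1/3, p2 = 1/3 ↦ 1
p1 = 1/3, p2 = 2/3 ↦ 1
p1 = 1/3, p2 = 1 ↦ 1
p1 = 2/3, p2 = 0 ↦ 1
p1 = 2/3, p2 = 1/3 ↦ 1
p1 = 2/3, p2 = 2/3 ↦ 1
p1 = 2/3, p2 = 1 ↦ 1
p1 = 1, p2 = 0 ↦ 1
p1 = 1, p2 = 1/3 ↦ 1
p1 = 1, p2 = 2/3 ↦ 1
p1 = 1, p2 = 1 ↦ 1
Every assignment gives a value ≥ 1.

Yes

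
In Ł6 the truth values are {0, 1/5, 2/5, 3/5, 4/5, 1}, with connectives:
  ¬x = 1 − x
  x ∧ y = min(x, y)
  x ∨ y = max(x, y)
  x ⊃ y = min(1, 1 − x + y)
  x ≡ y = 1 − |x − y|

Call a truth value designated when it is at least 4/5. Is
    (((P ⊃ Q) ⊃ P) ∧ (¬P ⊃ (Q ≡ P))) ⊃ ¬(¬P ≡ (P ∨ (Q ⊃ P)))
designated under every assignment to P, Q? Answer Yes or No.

Counterexample: take P = 2/5, Q = 0.
P ⊃ Q = 2/5 ⊃ 0 = 3/5
(P ⊃ Q) ⊃ P = 3/5 ⊃ 2/5 = 4/5
¬P = ¬2/5 = 3/5
Q ≡ P = 0 ≡ 2/5 = 3/5
¬P ⊃ (Q ≡ P) = 3/5 ⊃ 3/5 = 1
((P ⊃ Q) ⊃ P) ∧ (¬P ⊃ (Q ≡ P)) = 4/5 ∧ 1 = 4/5
¬P = ¬2/5 = 3/5
Q ⊃ P = 0 ⊃ 2/5 = 1
P ∨ (Q ⊃ P) = 2/5 ∨ 1 = 1
¬P ≡ (P ∨ (Q ⊃ P)) = 3/5 ≡ 1 = 3/5
¬(¬P ≡ (P ∨ (Q ⊃ P))) = ¬3/5 = 2/5
(((P ⊃ Q) ⊃ P) ∧ (¬P ⊃ (Q ≡ P))) ⊃ ¬(¬P ≡ (P ∨ (Q ⊃ P))) = 4/5 ⊃ 2/5 = 3/5
This gives 3/5, which is below 4/5.

No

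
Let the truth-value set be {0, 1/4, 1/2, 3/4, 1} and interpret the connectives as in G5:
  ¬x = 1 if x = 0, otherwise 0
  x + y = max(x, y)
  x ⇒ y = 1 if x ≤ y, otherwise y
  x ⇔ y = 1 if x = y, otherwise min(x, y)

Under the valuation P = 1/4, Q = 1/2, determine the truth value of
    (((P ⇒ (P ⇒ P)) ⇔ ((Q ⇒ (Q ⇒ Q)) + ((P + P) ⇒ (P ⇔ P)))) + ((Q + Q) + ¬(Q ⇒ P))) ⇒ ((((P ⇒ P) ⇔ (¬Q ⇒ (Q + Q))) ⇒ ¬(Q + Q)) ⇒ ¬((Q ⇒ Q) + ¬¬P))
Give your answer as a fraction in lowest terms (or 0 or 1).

1

P ⇒ P = 1/4 ⇒ 1/4 = 1
P ⇒ (P ⇒ P) = 1/4 ⇒ 1 = 1
Q ⇒ Q = 1/2 ⇒ 1/2 = 1
Q ⇒ (Q ⇒ Q) = 1/2 ⇒ 1 = 1
P + P = 1/4 + 1/4 = 1/4
P ⇔ P = 1/4 ⇔ 1/4 = 1
(P + P) ⇒ (P ⇔ P) = 1/4 ⇒ 1 = 1
(Q ⇒ (Q ⇒ Q)) + ((P + P) ⇒ (P ⇔ P)) = 1 + 1 = 1
(P ⇒ (P ⇒ P)) ⇔ ((Q ⇒ (Q ⇒ Q)) + ((P + P) ⇒ (P ⇔ P))) = 1 ⇔ 1 = 1
Q + Q = 1/2 + 1/2 = 1/2
Q ⇒ P = 1/2 ⇒ 1/4 = 1/4
¬(Q ⇒ P) = ¬1/4 = 0
(Q + Q) + ¬(Q ⇒ P) = 1/2 + 0 = 1/2
((P ⇒ (P ⇒ P)) ⇔ ((Q ⇒ (Q ⇒ Q)) + ((P + P) ⇒ (P ⇔ P)))) + ((Q + Q) + ¬(Q ⇒ P)) = 1 + 1/2 = 1
P ⇒ P = 1/4 ⇒ 1/4 = 1
¬Q = ¬1/2 = 0
Q + Q = 1/2 + 1/2 = 1/2
¬Q ⇒ (Q + Q) = 0 ⇒ 1/2 = 1
(P ⇒ P) ⇔ (¬Q ⇒ (Q + Q)) = 1 ⇔ 1 = 1
Q + Q = 1/2 + 1/2 = 1/2
¬(Q + Q) = ¬1/2 = 0
((P ⇒ P) ⇔ (¬Q ⇒ (Q + Q))) ⇒ ¬(Q + Q) = 1 ⇒ 0 = 0
Q ⇒ Q = 1/2 ⇒ 1/2 = 1
¬P = ¬1/4 = 0
¬¬P = ¬0 = 1
(Q ⇒ Q) + ¬¬P = 1 + 1 = 1
¬((Q ⇒ Q) + ¬¬P) = ¬1 = 0
(((P ⇒ P) ⇔ (¬Q ⇒ (Q + Q))) ⇒ ¬(Q + Q)) ⇒ ¬((Q ⇒ Q) + ¬¬P) = 0 ⇒ 0 = 1
(((P ⇒ (P ⇒ P)) ⇔ ((Q ⇒ (Q ⇒ Q)) + ((P + P) ⇒ (P ⇔ P)))) + ((Q + Q) + ¬(Q ⇒ P))) ⇒ ((((P ⇒ P) ⇔ (¬Q ⇒ (Q + Q))) ⇒ ¬(Q + Q)) ⇒ ¬((Q ⇒ Q) + ¬¬P)) = 1 ⇒ 1 = 1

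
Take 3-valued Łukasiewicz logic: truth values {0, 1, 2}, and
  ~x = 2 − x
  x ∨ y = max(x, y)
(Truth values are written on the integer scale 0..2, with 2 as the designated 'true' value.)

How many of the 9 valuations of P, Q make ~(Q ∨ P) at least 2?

P = 0, Q = 0 ↦ 2  ≥
P = 0, Q = 1 ↦ 1  <
P = 0, Q = 2 ↦ 0  <
P = 1, Q = 0 ↦ 1  <
P = 1, Q = 1 ↦ 1  <
P = 1, Q = 2 ↦ 0  <
P = 2, Q = 0 ↦ 0  <
P = 2, Q = 1 ↦ 0  <
P = 2, Q = 2 ↦ 0  <
So 1 of the 9 assignments meets the threshold.

1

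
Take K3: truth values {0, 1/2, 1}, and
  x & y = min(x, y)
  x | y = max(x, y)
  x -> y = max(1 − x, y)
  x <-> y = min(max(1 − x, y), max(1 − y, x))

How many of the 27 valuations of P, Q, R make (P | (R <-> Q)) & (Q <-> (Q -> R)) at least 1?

value 1: 3 assignments (counts)
value 1/2: 12 assignments
value 0: 12 assignments
So 3 of the 27 assignments meet the threshold.

3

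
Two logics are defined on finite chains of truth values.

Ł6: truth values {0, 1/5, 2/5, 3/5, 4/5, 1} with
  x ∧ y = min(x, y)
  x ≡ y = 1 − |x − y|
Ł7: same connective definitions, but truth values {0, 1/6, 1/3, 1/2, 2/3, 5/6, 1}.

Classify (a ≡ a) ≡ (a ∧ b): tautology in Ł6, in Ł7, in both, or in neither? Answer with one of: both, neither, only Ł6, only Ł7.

In Ł6: at a = 0, b = 0 the value is 0 — not a tautology.
In Ł7: at a = 0, b = 0 the value is 0 — not a tautology.

neither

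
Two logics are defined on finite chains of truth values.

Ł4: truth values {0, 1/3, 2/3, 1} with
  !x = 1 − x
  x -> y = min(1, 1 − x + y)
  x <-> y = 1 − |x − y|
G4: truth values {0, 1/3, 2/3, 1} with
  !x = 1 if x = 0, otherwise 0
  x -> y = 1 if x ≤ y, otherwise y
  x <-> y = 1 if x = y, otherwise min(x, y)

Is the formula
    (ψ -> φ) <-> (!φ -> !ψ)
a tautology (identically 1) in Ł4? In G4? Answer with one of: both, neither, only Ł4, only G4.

only Ł4

In Ł4: every assignment gives 1 — tautology.
In G4: at φ = 1/3, ψ = 2/3 the value is 1/3 — not a tautology.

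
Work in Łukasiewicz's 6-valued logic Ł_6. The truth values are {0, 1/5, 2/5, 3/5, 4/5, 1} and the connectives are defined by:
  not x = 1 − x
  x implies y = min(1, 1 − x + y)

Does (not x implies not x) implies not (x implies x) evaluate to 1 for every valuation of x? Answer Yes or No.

Counterexample: take x = 0.
not x = not 0 = 1
not x = not 0 = 1
not x implies not x = 1 implies 1 = 1
x implies x = 0 implies 0 = 1
not (x implies x) = not 1 = 0
(not x implies not x) implies not (x implies x) = 1 implies 0 = 0
This gives 0 ≠ 1.

No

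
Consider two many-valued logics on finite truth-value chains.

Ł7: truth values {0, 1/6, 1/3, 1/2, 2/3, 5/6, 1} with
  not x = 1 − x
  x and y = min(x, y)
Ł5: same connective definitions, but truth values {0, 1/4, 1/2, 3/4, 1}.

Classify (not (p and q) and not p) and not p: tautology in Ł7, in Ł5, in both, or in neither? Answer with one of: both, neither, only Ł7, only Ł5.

In Ł7: at p = 1/6, q = 0 the value is 5/6 — not a tautology.
In Ł5: at p = 1/4, q = 0 the value is 3/4 — not a tautology.

neither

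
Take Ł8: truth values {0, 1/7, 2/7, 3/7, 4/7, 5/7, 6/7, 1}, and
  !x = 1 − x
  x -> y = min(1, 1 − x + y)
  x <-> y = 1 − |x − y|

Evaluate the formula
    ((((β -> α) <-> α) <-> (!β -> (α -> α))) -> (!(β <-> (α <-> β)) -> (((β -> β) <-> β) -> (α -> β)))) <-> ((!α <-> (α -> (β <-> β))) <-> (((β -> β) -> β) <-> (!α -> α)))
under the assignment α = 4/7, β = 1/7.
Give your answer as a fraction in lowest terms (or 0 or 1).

β -> α = 1/7 -> 4/7 = 1
(β -> α) <-> α = 1 <-> 4/7 = 4/7
!β = !1/7 = 6/7
α -> α = 4/7 -> 4/7 = 1
!β -> (α -> α) = 6/7 -> 1 = 1
((β -> α) <-> α) <-> (!β -> (α -> α)) = 4/7 <-> 1 = 4/7
α <-> β = 4/7 <-> 1/7 = 4/7
β <-> (α <-> β) = 1/7 <-> 4/7 = 4/7
!(β <-> (α <-> β)) = !4/7 = 3/7
β -> β = 1/7 -> 1/7 = 1
(β -> β) <-> β = 1 <-> 1/7 = 1/7
α -> β = 4/7 -> 1/7 = 4/7
((β -> β) <-> β) -> (α -> β) = 1/7 -> 4/7 = 1
!(β <-> (α <-> β)) -> (((β -> β) <-> β) -> (α -> β)) = 3/7 -> 1 = 1
(((β -> α) <-> α) <-> (!β -> (α -> α))) -> (!(β <-> (α <-> β)) -> (((β -> β) <-> β) -> (α -> β))) = 4/7 -> 1 = 1
!α = !4/7 = 3/7
β <-> β = 1/7 <-> 1/7 = 1
α -> (β <-> β) = 4/7 -> 1 = 1
!α <-> (α -> (β <-> β)) = 3/7 <-> 1 = 3/7
β -> β = 1/7 -> 1/7 = 1
(β -> β) -> β = 1 -> 1/7 = 1/7
!α = !4/7 = 3/7
!α -> α = 3/7 -> 4/7 = 1
((β -> β) -> β) <-> (!α -> α) = 1/7 <-> 1 = 1/7
(!α <-> (α -> (β <-> β))) <-> (((β -> β) -> β) <-> (!α -> α)) = 3/7 <-> 1/7 = 5/7
((((β -> α) <-> α) <-> (!β -> (α -> α))) -> (!(β <-> (α <-> β)) -> (((β -> β) <-> β) -> (α -> β)))) <-> ((!α <-> (α -> (β <-> β))) <-> (((β -> β) -> β) <-> (!α -> α))) = 1 <-> 5/7 = 5/7

5/7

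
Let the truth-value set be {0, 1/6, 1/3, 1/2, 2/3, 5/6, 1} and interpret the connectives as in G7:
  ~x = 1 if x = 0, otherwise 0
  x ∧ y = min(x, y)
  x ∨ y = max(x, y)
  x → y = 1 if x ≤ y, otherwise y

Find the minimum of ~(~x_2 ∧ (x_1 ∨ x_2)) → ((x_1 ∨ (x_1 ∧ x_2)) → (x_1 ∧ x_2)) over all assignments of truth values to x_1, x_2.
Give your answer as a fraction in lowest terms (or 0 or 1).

1/6

Take x_1 = 1/3, x_2 = 1/6:
~x_2 = ~1/6 = 0
x_1 ∨ x_2 = 1/3 ∨ 1/6 = 1/3
~x_2 ∧ (x_1 ∨ x_2) = 0 ∧ 1/3 = 0
~(~x_2 ∧ (x_1 ∨ x_2)) = ~0 = 1
x_1 ∧ x_2 = 1/3 ∧ 1/6 = 1/6
x_1 ∨ (x_1 ∧ x_2) = 1/3 ∨ 1/6 = 1/3
x_1 ∧ x_2 = 1/3 ∧ 1/6 = 1/6
(x_1 ∨ (x_1 ∧ x_2)) → (x_1 ∧ x_2) = 1/3 → 1/6 = 1/6
~(~x_2 ∧ (x_1 ∨ x_2)) → ((x_1 ∨ (x_1 ∧ x_2)) → (x_1 ∧ x_2)) = 1 → 1/6 = 1/6
No assignment yields a value below 1/6, so this is the minimum.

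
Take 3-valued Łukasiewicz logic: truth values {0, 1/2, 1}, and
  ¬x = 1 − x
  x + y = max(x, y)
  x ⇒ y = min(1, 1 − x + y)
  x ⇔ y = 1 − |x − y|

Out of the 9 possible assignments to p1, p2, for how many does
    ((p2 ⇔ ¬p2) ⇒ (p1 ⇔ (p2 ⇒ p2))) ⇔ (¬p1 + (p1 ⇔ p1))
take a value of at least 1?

p1 = 0, p2 = 0 ↦ 1  ≥
p1 = 0, p2 = 1/2 ↦ 0  <
p1 = 0, p2 = 1 ↦ 1  ≥
p1 = 1/2, p2 = 0 ↦ 1  ≥
p1 = 1/2, p2 = 1/2 ↦ 1/2  <
p1 = 1/2, p2 = 1 ↦ 1  ≥
p1 = 1, p2 = 0 ↦ 1  ≥
p1 = 1, p2 = 1/2 ↦ 1  ≥
p1 = 1, p2 = 1 ↦ 1  ≥
So 7 of the 9 assignments meet the threshold.

7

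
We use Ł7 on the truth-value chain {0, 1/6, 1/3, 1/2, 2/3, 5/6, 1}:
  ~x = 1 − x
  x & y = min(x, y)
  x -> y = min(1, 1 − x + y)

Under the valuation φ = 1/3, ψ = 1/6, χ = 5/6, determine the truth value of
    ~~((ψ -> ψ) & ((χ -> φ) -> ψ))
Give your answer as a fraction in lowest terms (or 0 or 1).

ψ -> ψ = 1/6 -> 1/6 = 1
χ -> φ = 5/6 -> 1/3 = 1/2
(χ -> φ) -> ψ = 1/2 -> 1/6 = 2/3
(ψ -> ψ) & ((χ -> φ) -> ψ) = 1 & 2/3 = 2/3
~((ψ -> ψ) & ((χ -> φ) -> ψ)) = ~2/3 = 1/3
~~((ψ -> ψ) & ((χ -> φ) -> ψ)) = ~1/3 = 2/3

2/3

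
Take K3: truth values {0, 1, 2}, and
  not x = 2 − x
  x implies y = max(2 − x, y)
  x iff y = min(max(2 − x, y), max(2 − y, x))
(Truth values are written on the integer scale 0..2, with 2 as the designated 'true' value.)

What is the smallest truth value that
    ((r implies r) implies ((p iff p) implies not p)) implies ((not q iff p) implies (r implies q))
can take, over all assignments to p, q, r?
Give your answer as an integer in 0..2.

Take p = 0, q = 1, r = 1:
r implies r = 1 implies 1 = 1
p iff p = 0 iff 0 = 2
not p = not 0 = 2
(p iff p) implies not p = 2 implies 2 = 2
(r implies r) implies ((p iff p) implies not p) = 1 implies 2 = 2
not q = not 1 = 1
not q iff p = 1 iff 0 = 1
r implies q = 1 implies 1 = 1
(not q iff p) implies (r implies q) = 1 implies 1 = 1
((r implies r) implies ((p iff p) implies not p)) implies ((not q iff p) implies (r implies q)) = 2 implies 1 = 1
No assignment yields a value below 1, so this is the minimum.

1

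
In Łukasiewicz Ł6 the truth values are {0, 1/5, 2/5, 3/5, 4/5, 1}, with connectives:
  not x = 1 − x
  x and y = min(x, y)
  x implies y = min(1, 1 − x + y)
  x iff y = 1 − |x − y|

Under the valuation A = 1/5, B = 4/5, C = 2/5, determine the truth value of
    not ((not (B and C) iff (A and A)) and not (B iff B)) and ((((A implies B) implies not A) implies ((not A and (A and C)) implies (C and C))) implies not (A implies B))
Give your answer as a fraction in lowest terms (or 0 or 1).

0

B and C = 4/5 and 2/5 = 2/5
not (B and C) = not 2/5 = 3/5
A and A = 1/5 and 1/5 = 1/5
not (B and C) iff (A and A) = 3/5 iff 1/5 = 3/5
B iff B = 4/5 iff 4/5 = 1
not (B iff B) = not 1 = 0
(not (B and C) iff (A and A)) and not (B iff B) = 3/5 and 0 = 0
not ((not (B and C) iff (A and A)) and not (B iff B)) = not 0 = 1
A implies B = 1/5 implies 4/5 = 1
not A = not 1/5 = 4/5
(A implies B) implies not A = 1 implies 4/5 = 4/5
not A = not 1/5 = 4/5
A and C = 1/5 and 2/5 = 1/5
not A and (A and C) = 4/5 and 1/5 = 1/5
C and C = 2/5 and 2/5 = 2/5
(not A and (A and C)) implies (C and C) = 1/5 implies 2/5 = 1
((A implies B) implies not A) implies ((not A and (A and C)) implies (C and C)) = 4/5 implies 1 = 1
A implies B = 1/5 implies 4/5 = 1
not (A implies B) = not 1 = 0
(((A implies B) implies not A) implies ((not A and (A and C)) implies (C and C))) implies not (A implies B) = 1 implies 0 = 0
not ((not (B and C) iff (A and A)) and not (B iff B)) and ((((A implies B) implies not A) implies ((not A and (A and C)) implies (C and C))) implies not (A implies B)) = 1 and 0 = 0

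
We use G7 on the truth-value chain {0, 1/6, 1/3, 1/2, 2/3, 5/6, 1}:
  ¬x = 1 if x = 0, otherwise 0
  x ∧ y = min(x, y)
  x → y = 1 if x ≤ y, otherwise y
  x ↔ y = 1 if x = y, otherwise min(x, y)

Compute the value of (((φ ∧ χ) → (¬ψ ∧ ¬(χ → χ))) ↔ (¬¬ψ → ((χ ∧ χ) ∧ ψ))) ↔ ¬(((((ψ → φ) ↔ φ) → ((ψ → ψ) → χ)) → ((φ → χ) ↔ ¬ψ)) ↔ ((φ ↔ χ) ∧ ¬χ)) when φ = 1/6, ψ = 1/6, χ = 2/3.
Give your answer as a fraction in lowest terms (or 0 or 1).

1

φ ∧ χ = 1/6 ∧ 2/3 = 1/6
¬ψ = ¬1/6 = 0
χ → χ = 2/3 → 2/3 = 1
¬(χ → χ) = ¬1 = 0
¬ψ ∧ ¬(χ → χ) = 0 ∧ 0 = 0
(φ ∧ χ) → (¬ψ ∧ ¬(χ → χ)) = 1/6 → 0 = 0
¬ψ = ¬1/6 = 0
¬¬ψ = ¬0 = 1
χ ∧ χ = 2/3 ∧ 2/3 = 2/3
(χ ∧ χ) ∧ ψ = 2/3 ∧ 1/6 = 1/6
¬¬ψ → ((χ ∧ χ) ∧ ψ) = 1 → 1/6 = 1/6
((φ ∧ χ) → (¬ψ ∧ ¬(χ → χ))) ↔ (¬¬ψ → ((χ ∧ χ) ∧ ψ)) = 0 ↔ 1/6 = 0
ψ → φ = 1/6 → 1/6 = 1
(ψ → φ) ↔ φ = 1 ↔ 1/6 = 1/6
ψ → ψ = 1/6 → 1/6 = 1
(ψ → ψ) → χ = 1 → 2/3 = 2/3
((ψ → φ) ↔ φ) → ((ψ → ψ) → χ) = 1/6 → 2/3 = 1
φ → χ = 1/6 → 2/3 = 1
¬ψ = ¬1/6 = 0
(φ → χ) ↔ ¬ψ = 1 ↔ 0 = 0
(((ψ → φ) ↔ φ) → ((ψ → ψ) → χ)) → ((φ → χ) ↔ ¬ψ) = 1 → 0 = 0
φ ↔ χ = 1/6 ↔ 2/3 = 1/6
¬χ = ¬2/3 = 0
(φ ↔ χ) ∧ ¬χ = 1/6 ∧ 0 = 0
((((ψ → φ) ↔ φ) → ((ψ → ψ) → χ)) → ((φ → χ) ↔ ¬ψ)) ↔ ((φ ↔ χ) ∧ ¬χ) = 0 ↔ 0 = 1
¬(((((ψ → φ) ↔ φ) → ((ψ → ψ) → χ)) → ((φ → χ) ↔ ¬ψ)) ↔ ((φ ↔ χ) ∧ ¬χ)) = ¬1 = 0
(((φ ∧ χ) → (¬ψ ∧ ¬(χ → χ))) ↔ (¬¬ψ → ((χ ∧ χ) ∧ ψ))) ↔ ¬(((((ψ → φ) ↔ φ) → ((ψ → ψ) → χ)) → ((φ → χ) ↔ ¬ψ)) ↔ ((φ ↔ χ) ∧ ¬χ)) = 0 ↔ 0 = 1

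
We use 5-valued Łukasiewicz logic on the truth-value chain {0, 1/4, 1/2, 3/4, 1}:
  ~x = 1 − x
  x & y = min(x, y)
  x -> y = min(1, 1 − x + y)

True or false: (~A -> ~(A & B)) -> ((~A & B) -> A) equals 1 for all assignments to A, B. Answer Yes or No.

Counterexample: take A = 0, B = 1/4.
~A = ~0 = 1
A & B = 0 & 1/4 = 0
~(A & B) = ~0 = 1
~A -> ~(A & B) = 1 -> 1 = 1
~A = ~0 = 1
~A & B = 1 & 1/4 = 1/4
(~A & B) -> A = 1/4 -> 0 = 3/4
(~A -> ~(A & B)) -> ((~A & B) -> A) = 1 -> 3/4 = 3/4
This gives 3/4 ≠ 1.

No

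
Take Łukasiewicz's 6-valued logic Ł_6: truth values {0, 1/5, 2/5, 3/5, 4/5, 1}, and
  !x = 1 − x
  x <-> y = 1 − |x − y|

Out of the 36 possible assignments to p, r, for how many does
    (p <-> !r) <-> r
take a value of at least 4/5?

18

value 1: 8 assignments (counts)
value 4/5: 10 assignments (counts)
value 3/5: 7 assignments
value 2/5: 6 assignments
value 1/5: 3 assignments
value 0: 2 assignments
So 18 of the 36 assignments meet the threshold.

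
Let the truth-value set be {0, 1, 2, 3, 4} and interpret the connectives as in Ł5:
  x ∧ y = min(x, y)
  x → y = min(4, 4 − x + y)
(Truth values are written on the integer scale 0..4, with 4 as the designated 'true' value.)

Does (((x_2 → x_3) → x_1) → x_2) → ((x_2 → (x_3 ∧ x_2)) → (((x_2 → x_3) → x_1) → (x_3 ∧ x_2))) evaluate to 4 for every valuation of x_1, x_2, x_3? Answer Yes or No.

Yes

At x_1 = 4, x_2 = 2, x_3 = 3, for instance:
x_2 → x_3 = 2 → 3 = 4
(x_2 → x_3) → x_1 = 4 → 4 = 4
((x_2 → x_3) → x_1) → x_2 = 4 → 2 = 2
x_3 ∧ x_2 = 3 ∧ 2 = 2
x_2 → (x_3 ∧ x_2) = 2 → 2 = 4
((x_2 → x_3) → x_1) → (x_3 ∧ x_2) = 4 → 2 = 2
(x_2 → (x_3 ∧ x_2)) → (((x_2 → x_3) → x_1) → (x_3 ∧ x_2)) = 4 → 2 = 2
(((x_2 → x_3) → x_1) → x_2) → ((x_2 → (x_3 ∧ x_2)) → (((x_2 → x_3) → x_1) → (x_3 ∧ x_2))) = 2 → 2 = 4
and checking the remaining 124 assignments likewise gives ≥ 4 in every case.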